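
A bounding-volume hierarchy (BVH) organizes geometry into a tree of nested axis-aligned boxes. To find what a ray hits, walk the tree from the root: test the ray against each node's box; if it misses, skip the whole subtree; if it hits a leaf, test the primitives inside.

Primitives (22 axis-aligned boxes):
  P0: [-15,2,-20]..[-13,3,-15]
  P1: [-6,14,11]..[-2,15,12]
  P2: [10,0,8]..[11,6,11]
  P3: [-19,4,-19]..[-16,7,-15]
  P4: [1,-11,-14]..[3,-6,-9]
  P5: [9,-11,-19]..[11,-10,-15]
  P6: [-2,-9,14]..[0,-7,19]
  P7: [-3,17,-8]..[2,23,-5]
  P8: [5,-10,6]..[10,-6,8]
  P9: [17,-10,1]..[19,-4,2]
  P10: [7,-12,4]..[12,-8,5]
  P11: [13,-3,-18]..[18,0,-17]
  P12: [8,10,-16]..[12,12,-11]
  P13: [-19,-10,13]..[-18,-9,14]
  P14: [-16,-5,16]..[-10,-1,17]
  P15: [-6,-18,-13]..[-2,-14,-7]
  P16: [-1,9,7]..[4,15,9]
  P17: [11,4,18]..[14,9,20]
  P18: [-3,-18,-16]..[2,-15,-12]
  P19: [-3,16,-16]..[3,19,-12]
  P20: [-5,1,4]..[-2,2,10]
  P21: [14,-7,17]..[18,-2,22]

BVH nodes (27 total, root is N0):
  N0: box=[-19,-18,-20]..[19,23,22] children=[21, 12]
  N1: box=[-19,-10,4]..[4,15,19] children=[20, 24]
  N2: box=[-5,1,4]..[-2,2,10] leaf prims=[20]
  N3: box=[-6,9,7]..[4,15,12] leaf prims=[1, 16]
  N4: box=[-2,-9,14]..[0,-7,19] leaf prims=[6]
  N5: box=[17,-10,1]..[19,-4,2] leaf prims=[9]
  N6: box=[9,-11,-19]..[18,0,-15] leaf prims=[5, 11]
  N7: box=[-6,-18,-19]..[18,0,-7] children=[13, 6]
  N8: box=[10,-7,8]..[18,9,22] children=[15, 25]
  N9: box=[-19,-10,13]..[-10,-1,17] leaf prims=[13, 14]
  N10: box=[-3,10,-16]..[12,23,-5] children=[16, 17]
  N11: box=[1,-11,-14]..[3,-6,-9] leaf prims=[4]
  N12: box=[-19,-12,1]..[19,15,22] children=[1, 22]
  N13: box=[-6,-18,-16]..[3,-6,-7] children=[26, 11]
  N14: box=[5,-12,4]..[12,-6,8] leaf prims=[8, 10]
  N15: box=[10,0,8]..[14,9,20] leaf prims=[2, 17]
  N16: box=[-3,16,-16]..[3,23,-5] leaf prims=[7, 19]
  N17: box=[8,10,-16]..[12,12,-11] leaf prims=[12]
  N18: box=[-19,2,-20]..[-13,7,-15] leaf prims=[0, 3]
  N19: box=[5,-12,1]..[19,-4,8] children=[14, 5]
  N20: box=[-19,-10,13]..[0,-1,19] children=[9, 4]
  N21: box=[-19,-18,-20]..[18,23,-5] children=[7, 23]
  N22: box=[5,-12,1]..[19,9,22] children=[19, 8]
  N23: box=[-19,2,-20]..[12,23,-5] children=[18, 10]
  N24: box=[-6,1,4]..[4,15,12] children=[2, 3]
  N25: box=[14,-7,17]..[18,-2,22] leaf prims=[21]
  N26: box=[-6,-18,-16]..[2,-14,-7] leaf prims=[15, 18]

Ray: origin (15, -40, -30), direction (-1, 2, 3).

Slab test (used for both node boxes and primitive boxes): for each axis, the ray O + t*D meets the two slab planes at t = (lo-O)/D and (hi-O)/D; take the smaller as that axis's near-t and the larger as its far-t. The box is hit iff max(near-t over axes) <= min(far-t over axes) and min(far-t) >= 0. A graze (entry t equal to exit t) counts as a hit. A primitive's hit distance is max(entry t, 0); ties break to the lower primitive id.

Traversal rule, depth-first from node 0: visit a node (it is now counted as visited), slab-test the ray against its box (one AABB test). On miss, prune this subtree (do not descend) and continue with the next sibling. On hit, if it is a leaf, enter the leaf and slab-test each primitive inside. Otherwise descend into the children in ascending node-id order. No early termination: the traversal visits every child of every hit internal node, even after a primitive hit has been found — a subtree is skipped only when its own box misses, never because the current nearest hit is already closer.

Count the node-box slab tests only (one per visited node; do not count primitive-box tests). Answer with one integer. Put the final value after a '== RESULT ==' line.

Traverse from the root:
N0 x:[-4,34] y:[11,63/2] z:[10/3,52/3] -> hit [11,52/3], descend [12, 21]
  N12 x:[-4,34] y:[14,55/2] z:[31/3,52/3] -> hit [14,52/3], descend [1, 22]
    N1 x:[11,34] y:[15,55/2] z:[34/3,49/3] -> hit [15,49/3], descend [20, 24]
      N20 x:[15,34] y:[15,39/2] z:[43/3,49/3] -> hit [15,49/3], descend [4, 9]
        N4 x:[15,17] y:[31/2,33/2] z:[44/3,49/3] -> hit [31/2,49/3] leaf, test {P6@t=31/2}
        N9 x:[25,34] y:[15,39/2] z:[43/3,47/3] -> miss, prune
      N24 x:[11,21] y:[41/2,55/2] z:[34/3,14] -> miss, prune
    N22 x:[-4,10] y:[14,49/2] z:[31/3,52/3] -> miss, prune
  N21 x:[-3,34] y:[11,63/2] z:[10/3,25/3] -> miss, prune

order=[0, 12, 1, 20, 4, 9, 24, 22, 21]  |boxes|=9  |leaves|=1  hit=P6

== RESULT ==
9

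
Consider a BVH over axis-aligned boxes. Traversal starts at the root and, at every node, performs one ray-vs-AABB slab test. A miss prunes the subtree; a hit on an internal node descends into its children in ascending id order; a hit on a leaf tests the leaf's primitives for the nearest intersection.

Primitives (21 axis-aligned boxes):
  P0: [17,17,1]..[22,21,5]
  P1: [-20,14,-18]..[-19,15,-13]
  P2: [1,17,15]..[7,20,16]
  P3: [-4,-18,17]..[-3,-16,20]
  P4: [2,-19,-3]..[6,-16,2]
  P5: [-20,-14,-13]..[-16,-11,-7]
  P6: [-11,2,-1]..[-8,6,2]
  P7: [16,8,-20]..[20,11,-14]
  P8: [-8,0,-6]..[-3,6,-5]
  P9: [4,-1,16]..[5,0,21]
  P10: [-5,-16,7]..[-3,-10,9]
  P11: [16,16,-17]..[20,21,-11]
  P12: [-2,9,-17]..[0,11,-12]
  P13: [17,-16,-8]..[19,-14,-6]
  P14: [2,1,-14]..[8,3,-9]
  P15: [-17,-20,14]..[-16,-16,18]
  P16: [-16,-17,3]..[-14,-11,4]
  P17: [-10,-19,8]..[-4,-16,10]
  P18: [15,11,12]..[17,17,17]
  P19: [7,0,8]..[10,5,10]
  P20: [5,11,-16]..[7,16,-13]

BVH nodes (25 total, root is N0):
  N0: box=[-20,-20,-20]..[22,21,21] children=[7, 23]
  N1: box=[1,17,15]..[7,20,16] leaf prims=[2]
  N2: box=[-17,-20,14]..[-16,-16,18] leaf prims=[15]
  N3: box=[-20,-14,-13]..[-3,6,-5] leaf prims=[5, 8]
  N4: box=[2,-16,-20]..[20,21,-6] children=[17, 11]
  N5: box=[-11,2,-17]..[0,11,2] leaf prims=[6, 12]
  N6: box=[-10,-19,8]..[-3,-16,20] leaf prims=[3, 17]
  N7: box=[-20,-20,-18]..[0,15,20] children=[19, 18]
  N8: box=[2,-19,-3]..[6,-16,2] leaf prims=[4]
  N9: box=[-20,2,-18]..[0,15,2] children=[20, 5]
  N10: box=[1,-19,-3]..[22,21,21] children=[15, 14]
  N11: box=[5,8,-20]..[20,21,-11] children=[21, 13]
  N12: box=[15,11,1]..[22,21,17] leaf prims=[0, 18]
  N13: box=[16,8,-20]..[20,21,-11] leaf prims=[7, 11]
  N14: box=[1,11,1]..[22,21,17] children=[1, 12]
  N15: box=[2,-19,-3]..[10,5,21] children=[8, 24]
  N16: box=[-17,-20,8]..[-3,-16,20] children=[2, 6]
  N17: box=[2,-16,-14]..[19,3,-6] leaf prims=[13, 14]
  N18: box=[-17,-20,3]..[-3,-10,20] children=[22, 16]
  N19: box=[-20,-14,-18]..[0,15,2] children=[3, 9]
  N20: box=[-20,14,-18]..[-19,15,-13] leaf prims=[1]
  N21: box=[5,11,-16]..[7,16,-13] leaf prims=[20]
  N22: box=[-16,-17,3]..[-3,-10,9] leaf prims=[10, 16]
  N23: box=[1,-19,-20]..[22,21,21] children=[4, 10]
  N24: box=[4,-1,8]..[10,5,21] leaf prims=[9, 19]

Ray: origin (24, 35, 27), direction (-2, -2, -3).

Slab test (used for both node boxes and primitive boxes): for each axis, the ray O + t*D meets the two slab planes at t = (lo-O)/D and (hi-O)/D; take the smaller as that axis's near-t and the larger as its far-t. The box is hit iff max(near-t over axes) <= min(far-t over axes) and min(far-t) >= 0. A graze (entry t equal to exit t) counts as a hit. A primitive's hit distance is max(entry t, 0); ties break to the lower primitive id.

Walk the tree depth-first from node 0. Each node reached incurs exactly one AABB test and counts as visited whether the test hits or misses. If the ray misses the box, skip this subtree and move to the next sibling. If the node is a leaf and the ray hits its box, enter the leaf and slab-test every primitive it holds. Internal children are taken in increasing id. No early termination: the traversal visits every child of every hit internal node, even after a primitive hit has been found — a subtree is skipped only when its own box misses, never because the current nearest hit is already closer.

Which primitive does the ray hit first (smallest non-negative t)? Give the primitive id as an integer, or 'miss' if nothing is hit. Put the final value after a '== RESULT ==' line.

Walk:
N0 x:[1,22] y:[7,55/2] z:[2,47/3] -> hit [7,47/3], descend [7, 23]
  N7 x:[12,22] y:[10,55/2] z:[7/3,15] -> hit [12,15], descend [18, 19]
    N18 x:[27/2,41/2] y:[45/2,55/2] z:[7/3,8] -> miss, prune
    N19 x:[12,22] y:[10,49/2] z:[25/3,15] -> hit [12,15], descend [3, 9]
      N3 x:[27/2,22] y:[29/2,49/2] z:[32/3,40/3] -> miss, prune
      N9 x:[12,22] y:[10,33/2] z:[25/3,15] -> hit [12,15], descend [5, 20]
        N5 x:[12,35/2] y:[12,33/2] z:[25/3,44/3] -> hit [12,44/3] leaf, test {P6(miss), P12@t=13}
        N20 x:[43/2,22] y:[10,21/2] z:[40/3,15] -> miss, prune
  N23 x:[1,23/2] y:[7,27] z:[2,47/3] -> hit [7,23/2], descend [4, 10]
    N4 x:[2,11] y:[7,51/2] z:[11,47/3] -> hit [11,11], descend [11, 17]
      N11 x:[2,19/2] y:[7,27/2] z:[38/3,47/3] -> miss, prune
      N17 x:[5/2,11] y:[16,51/2] z:[11,41/3] -> miss, prune
    N10 x:[1,23/2] y:[7,27] z:[2,10] -> hit [7,10], descend [14, 15]
      N14 x:[1,23/2] y:[7,12] z:[10/3,26/3] -> hit [7,26/3], descend [1, 12]
        N1 x:[17/2,23/2] y:[15/2,9] z:[11/3,4] -> miss, prune
        N12 x:[1,9/2] y:[7,12] z:[10/3,26/3] -> miss, prune
      N15 x:[7,11] y:[15,27] z:[2,10] -> miss, prune

order=[0, 7, 18, 19, 3, 9, 5, 20, 23, 4, 11, 17, 10, 14, 1, 12, 15]  |boxes|=17  |leaves|=1  hit=P12

== RESULT ==
12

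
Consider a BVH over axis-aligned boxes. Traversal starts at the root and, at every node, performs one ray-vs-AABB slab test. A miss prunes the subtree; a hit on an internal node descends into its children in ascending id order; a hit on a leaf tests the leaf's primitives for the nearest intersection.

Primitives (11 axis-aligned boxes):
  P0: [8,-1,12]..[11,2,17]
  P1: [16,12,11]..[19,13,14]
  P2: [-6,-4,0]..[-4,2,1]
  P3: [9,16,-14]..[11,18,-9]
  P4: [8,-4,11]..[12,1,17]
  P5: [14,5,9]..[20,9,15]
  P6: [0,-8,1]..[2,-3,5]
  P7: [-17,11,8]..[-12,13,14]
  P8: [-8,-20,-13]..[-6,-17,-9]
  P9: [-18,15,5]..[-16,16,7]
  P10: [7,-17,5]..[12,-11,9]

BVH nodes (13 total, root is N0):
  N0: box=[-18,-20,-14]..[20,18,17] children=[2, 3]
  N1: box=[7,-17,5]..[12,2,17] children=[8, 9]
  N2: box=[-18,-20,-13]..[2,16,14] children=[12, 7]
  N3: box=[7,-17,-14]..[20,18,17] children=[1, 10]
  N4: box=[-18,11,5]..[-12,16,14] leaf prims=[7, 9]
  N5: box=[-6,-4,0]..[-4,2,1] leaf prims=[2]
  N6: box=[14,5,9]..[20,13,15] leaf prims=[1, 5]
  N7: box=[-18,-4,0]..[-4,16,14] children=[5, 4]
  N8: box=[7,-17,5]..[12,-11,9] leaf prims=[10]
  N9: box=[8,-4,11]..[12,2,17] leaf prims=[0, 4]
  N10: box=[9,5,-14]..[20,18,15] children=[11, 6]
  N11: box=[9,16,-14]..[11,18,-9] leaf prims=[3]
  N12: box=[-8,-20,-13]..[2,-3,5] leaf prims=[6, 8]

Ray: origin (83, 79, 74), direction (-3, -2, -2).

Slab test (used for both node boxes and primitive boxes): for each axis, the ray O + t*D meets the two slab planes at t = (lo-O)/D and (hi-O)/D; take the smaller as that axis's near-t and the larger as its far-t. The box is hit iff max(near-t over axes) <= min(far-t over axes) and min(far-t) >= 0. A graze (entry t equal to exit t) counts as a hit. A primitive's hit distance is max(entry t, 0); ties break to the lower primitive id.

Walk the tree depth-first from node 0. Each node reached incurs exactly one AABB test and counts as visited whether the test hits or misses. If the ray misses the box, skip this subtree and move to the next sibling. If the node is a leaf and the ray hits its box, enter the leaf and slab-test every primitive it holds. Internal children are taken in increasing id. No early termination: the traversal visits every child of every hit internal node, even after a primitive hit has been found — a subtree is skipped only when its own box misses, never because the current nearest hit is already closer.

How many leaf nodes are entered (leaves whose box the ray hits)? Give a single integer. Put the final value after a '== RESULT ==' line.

Walk:
N0 x:[21,101/3] y:[61/2,99/2] z:[57/2,44] -> hit [61/2,101/3], descend [2, 3]
  N2 x:[27,101/3] y:[63/2,99/2] z:[30,87/2] -> hit [63/2,101/3], descend [7, 12]
    N7 x:[29,101/3] y:[63/2,83/2] z:[30,37] -> hit [63/2,101/3], descend [4, 5]
      N4 x:[95/3,101/3] y:[63/2,34] z:[30,69/2] -> hit [95/3,101/3] leaf, test {P7@t=33, P9(miss)}
      N5 x:[29,89/3] y:[77/2,83/2] z:[73/2,37] -> miss, prune
    N12 x:[27,91/3] y:[41,99/2] z:[69/2,87/2] -> miss, prune
  N3 x:[21,76/3] y:[61/2,48] z:[57/2,44] -> miss, prune

Summary -> nodes [0, 2, 7, 4, 5, 12, 3]; box-tests=7; leaf-entries=1; first=P7

== RESULT ==
1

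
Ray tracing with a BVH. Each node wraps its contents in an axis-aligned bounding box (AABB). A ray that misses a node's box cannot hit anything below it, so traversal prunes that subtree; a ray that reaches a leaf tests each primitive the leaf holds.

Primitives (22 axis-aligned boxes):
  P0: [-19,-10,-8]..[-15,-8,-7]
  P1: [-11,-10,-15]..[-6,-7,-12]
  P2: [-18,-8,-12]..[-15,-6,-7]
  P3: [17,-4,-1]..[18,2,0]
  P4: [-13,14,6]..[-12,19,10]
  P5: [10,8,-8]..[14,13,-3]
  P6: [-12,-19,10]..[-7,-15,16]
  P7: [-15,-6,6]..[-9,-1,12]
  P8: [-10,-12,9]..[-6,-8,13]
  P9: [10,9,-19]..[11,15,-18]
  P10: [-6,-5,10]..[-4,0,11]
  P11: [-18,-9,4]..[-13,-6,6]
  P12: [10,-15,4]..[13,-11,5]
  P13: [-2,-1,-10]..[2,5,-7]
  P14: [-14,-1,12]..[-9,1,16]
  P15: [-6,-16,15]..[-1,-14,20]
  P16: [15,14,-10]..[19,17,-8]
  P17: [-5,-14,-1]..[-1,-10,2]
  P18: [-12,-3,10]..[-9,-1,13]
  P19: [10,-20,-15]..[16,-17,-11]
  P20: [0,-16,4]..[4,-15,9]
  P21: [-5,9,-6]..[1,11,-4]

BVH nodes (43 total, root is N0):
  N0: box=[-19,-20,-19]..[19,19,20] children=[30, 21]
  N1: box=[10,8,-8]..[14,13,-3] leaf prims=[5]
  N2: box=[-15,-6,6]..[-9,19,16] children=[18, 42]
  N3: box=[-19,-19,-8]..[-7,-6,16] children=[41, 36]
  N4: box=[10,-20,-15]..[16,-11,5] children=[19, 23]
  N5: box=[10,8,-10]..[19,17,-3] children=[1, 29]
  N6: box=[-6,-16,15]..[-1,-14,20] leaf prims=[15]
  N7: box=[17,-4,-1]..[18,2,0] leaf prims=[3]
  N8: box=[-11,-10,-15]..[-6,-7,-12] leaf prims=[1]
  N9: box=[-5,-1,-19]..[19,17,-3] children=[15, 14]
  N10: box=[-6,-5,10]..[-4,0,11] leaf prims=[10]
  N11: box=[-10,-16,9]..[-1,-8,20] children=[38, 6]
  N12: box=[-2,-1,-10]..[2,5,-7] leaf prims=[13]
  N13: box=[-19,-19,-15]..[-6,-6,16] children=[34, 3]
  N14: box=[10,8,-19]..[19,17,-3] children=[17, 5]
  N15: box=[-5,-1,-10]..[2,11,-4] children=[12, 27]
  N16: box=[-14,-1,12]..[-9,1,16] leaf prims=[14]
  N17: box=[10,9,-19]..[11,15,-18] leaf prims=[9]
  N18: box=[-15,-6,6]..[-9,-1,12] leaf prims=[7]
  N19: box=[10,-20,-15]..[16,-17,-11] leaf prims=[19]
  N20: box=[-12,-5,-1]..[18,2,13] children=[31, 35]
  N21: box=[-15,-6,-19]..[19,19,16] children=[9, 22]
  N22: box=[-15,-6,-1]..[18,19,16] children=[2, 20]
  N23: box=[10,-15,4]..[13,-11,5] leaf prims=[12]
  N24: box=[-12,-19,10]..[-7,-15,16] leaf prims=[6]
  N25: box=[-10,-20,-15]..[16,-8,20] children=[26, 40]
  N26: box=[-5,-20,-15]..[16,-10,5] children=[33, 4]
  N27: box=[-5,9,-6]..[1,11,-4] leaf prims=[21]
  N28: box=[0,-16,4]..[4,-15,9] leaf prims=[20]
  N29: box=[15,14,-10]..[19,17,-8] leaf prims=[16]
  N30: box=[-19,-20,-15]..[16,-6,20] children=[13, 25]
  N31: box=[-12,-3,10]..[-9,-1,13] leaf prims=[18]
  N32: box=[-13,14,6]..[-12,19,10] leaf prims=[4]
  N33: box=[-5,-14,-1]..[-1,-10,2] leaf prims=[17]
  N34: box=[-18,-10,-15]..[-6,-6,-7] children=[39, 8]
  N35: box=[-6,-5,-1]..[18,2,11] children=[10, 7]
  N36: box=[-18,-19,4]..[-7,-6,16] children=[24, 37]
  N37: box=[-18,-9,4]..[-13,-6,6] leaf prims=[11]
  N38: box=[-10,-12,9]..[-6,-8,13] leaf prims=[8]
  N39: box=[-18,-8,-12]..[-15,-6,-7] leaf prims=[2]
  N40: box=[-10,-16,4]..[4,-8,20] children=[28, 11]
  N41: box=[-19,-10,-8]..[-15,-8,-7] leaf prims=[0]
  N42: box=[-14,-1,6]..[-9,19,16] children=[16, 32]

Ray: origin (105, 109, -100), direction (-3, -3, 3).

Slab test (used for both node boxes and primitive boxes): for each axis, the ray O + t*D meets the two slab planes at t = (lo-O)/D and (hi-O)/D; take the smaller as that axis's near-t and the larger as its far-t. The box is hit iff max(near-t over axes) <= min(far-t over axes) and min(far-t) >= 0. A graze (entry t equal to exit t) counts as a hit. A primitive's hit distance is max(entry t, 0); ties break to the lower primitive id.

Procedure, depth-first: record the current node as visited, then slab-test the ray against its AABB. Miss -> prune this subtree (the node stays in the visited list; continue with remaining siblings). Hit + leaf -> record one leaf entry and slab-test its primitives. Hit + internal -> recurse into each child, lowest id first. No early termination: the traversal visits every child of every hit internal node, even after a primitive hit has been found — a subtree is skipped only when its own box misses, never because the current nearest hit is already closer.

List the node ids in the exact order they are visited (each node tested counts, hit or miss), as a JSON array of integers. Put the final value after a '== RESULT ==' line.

Traverse from the root:
N0 x:[86/3,124/3] y:[30,43] z:[27,40] -> hit [30,40], descend [21, 30]
  N21 x:[86/3,40] y:[30,115/3] z:[27,116/3] -> hit [30,115/3], descend [9, 22]
    N9 x:[86/3,110/3] y:[92/3,110/3] z:[27,97/3] -> hit [92/3,97/3], descend [14, 15]
      N14 x:[86/3,95/3] y:[92/3,101/3] z:[27,97/3] -> hit [92/3,95/3], descend [5, 17]
        N5 x:[86/3,95/3] y:[92/3,101/3] z:[30,97/3] -> hit [92/3,95/3], descend [1, 29]
          N1 x:[91/3,95/3] y:[32,101/3] z:[92/3,97/3] -> miss, prune
          N29 x:[86/3,30] y:[92/3,95/3] z:[30,92/3] -> miss, prune
        N17 x:[94/3,95/3] y:[94/3,100/3] z:[27,82/3] -> miss, prune
      N15 x:[103/3,110/3] y:[98/3,110/3] z:[30,32] -> miss, prune
    N22 x:[29,40] y:[30,115/3] z:[33,116/3] -> hit [33,115/3], descend [2, 20]
      N2 x:[38,40] y:[30,115/3] z:[106/3,116/3] -> hit [38,115/3], descend [18, 42]
        N18 x:[38,40] y:[110/3,115/3] z:[106/3,112/3] -> miss, prune
        N42 x:[38,119/3] y:[30,110/3] z:[106/3,116/3] -> miss, prune
      N20 x:[29,39] y:[107/3,38] z:[33,113/3] -> hit [107/3,113/3], descend [31, 35]
        N31 x:[38,39] y:[110/3,112/3] z:[110/3,113/3] -> miss, prune
        N35 x:[29,37] y:[107/3,38] z:[33,37] -> hit [107/3,37], descend [7, 10]
          N7 x:[29,88/3] y:[107/3,113/3] z:[33,100/3] -> miss, prune
          N10 x:[109/3,37] y:[109/3,38] z:[110/3,37] -> hit [110/3,37] leaf, test {P10@t=110/3}
  N30 x:[89/3,124/3] y:[115/3,43] z:[85/3,40] -> hit [115/3,40], descend [13, 25]
    N13 x:[37,124/3] y:[115/3,128/3] z:[85/3,116/3] -> hit [115/3,116/3], descend [3, 34]
      N3 x:[112/3,124/3] y:[115/3,128/3] z:[92/3,116/3] -> hit [115/3,116/3], descend [36, 41]
        N36 x:[112/3,41] y:[115/3,128/3] z:[104/3,116/3] -> hit [115/3,116/3], descend [24, 37]
          N24 x:[112/3,39] y:[124/3,128/3] z:[110/3,116/3] -> miss, prune
          N37 x:[118/3,41] y:[115/3,118/3] z:[104/3,106/3] -> miss, prune
        N41 x:[40,124/3] y:[39,119/3] z:[92/3,31] -> miss, prune
      N34 x:[37,41] y:[115/3,119/3] z:[85/3,31] -> miss, prune
    N25 x:[89/3,115/3] y:[39,43] z:[85/3,40] -> miss, prune

Visited [0, 21, 9, 14, 5, 1, 29, 17, 15, 22, 2, 18, 42, 20, 31, 35, 7, 10, 30, 13, 3, 36, 24, 37, 41, 34, 25]. Tests: 27 box, 1 leaf. Nearest: P10.

== RESULT ==
[0, 21, 9, 14, 5, 1, 29, 17, 15, 22, 2, 18, 42, 20, 31, 35, 7, 10, 30, 13, 3, 36, 24, 37, 41, 34, 25]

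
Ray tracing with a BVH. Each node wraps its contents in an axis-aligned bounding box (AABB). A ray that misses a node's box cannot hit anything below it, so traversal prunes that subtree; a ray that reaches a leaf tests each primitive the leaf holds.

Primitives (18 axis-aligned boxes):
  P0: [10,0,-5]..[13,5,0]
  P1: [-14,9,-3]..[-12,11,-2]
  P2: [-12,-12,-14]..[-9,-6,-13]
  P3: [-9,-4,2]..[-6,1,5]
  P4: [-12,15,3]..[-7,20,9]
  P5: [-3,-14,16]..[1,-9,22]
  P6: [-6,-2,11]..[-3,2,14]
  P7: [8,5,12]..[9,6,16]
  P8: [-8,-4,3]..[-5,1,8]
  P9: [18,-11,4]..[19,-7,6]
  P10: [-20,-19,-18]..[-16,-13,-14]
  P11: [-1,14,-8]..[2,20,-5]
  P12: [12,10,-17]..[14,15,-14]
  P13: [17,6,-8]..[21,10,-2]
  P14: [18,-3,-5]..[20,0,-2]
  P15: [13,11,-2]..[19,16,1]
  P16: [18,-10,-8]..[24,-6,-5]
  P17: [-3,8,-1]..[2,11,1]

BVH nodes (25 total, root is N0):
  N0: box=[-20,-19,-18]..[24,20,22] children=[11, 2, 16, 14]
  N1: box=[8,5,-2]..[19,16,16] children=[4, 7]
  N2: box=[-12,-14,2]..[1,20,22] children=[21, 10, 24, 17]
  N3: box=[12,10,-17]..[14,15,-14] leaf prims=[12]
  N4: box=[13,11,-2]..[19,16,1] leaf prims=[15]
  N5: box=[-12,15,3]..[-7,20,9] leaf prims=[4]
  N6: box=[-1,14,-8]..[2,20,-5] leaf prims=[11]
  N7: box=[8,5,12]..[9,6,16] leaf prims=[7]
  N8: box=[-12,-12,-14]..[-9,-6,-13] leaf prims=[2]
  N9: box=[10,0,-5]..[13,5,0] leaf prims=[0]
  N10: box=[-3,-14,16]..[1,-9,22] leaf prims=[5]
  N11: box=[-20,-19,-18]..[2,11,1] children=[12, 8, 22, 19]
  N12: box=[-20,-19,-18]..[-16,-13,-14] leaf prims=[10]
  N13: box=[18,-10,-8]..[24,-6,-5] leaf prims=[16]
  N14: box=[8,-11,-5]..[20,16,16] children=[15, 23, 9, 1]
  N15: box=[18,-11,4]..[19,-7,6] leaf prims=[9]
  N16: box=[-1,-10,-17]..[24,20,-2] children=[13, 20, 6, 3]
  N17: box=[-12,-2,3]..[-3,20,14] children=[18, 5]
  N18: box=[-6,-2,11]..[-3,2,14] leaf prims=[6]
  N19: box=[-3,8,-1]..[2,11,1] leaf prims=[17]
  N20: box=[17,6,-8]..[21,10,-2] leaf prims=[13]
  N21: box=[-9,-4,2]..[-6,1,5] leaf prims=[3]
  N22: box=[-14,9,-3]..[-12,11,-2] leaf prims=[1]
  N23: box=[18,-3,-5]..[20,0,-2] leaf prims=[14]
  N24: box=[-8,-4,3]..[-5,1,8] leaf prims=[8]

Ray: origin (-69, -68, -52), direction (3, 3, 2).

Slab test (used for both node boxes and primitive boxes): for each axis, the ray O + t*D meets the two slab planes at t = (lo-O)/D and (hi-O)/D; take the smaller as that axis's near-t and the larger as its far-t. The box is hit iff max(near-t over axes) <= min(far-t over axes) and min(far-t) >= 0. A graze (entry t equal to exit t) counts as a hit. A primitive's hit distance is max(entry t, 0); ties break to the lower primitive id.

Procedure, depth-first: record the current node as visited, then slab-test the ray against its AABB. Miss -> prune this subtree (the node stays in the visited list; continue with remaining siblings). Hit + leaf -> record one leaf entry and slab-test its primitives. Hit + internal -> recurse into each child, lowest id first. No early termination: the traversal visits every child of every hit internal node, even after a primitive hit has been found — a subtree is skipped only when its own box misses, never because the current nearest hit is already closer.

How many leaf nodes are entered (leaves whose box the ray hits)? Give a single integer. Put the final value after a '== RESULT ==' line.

Trace the traversal:
N0 x:[49/3,31] y:[49/3,88/3] z:[17,37] -> hit [17,88/3], descend [2, 11, 14, 16]
  N2 x:[19,70/3] y:[18,88/3] z:[27,37] -> miss, prune
  N11 x:[49/3,71/3] y:[49/3,79/3] z:[17,53/2] -> hit [17,71/3], descend [8, 12, 19, 22]
    N8 x:[19,20] y:[56/3,62/3] z:[19,39/2] -> hit [19,39/2] leaf, test {P2@t=19}
    N12 x:[49/3,53/3] y:[49/3,55/3] z:[17,19] -> hit [17,53/3] leaf, test {P10@t=17}
    N19 x:[22,71/3] y:[76/3,79/3] z:[51/2,53/2] -> miss, prune
    N22 x:[55/3,19] y:[77/3,79/3] z:[49/2,25] -> miss, prune
  N14 x:[77/3,89/3] y:[19,28] z:[47/2,34] -> hit [77/3,28], descend [1, 9, 15, 23]
    N1 x:[77/3,88/3] y:[73/3,28] z:[25,34] -> hit [77/3,28], descend [4, 7]
      N4 x:[82/3,88/3] y:[79/3,28] z:[25,53/2] -> miss, prune
      N7 x:[77/3,26] y:[73/3,74/3] z:[32,34] -> miss, prune
    N9 x:[79/3,82/3] y:[68/3,73/3] z:[47/2,26] -> miss, prune
    N15 x:[29,88/3] y:[19,61/3] z:[28,29] -> miss, prune
    N23 x:[29,89/3] y:[65/3,68/3] z:[47/2,25] -> miss, prune
  N16 x:[68/3,31] y:[58/3,88/3] z:[35/2,25] -> hit [68/3,25], descend [3, 6, 13, 20]
    N3 x:[27,83/3] y:[26,83/3] z:[35/2,19] -> miss, prune
    N6 x:[68/3,71/3] y:[82/3,88/3] z:[22,47/2] -> miss, prune
    N13 x:[29,31] y:[58/3,62/3] z:[22,47/2] -> miss, prune
    N20 x:[86/3,30] y:[74/3,26] z:[22,25] -> miss, prune

order=[0, 2, 11, 8, 12, 19, 22, 14, 1, 4, 7, 9, 15, 23, 16, 3, 6, 13, 20]  |boxes|=19  |leaves|=2  hit=P10

== RESULT ==
2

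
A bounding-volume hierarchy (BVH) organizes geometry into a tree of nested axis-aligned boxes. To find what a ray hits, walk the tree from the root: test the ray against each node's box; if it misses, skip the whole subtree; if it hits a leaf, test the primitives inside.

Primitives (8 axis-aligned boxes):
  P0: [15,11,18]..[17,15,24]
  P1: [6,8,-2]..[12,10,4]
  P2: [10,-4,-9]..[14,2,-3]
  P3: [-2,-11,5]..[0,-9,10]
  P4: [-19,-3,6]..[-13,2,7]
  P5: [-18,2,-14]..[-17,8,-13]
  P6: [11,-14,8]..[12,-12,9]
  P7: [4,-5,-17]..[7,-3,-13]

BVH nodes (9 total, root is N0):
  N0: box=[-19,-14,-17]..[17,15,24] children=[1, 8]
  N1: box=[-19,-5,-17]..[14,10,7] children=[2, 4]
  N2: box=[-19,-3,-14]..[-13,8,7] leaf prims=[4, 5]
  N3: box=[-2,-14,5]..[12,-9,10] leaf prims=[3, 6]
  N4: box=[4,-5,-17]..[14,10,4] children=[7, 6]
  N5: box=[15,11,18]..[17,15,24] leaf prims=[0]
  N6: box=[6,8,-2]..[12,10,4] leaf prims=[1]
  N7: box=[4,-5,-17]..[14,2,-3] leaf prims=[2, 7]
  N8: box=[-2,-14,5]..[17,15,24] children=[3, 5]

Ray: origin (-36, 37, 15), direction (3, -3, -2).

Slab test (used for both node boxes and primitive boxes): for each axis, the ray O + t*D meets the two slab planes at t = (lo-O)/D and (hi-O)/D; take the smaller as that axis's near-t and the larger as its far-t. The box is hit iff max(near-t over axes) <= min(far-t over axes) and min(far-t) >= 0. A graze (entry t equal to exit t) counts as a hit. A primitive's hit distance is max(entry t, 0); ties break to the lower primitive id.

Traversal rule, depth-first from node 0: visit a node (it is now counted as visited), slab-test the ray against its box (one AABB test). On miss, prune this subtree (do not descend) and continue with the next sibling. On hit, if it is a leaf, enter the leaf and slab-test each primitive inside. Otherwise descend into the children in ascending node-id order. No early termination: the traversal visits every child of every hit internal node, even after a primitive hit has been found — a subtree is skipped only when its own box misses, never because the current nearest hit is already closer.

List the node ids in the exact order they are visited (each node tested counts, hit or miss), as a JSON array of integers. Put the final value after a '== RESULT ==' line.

Trace the traversal:
N0 x:[17/3,53/3] y:[22/3,17] z:[-9/2,16] -> hit [22/3,16], descend [1, 8]
  N1 x:[17/3,50/3] y:[9,14] z:[4,16] -> hit [9,14], descend [2, 4]
    N2 x:[17/3,23/3] y:[29/3,40/3] z:[4,29/2] -> miss, prune
    N4 x:[40/3,50/3] y:[9,14] z:[11/2,16] -> hit [40/3,14], descend [6, 7]
      N6 x:[14,16] y:[9,29/3] z:[11/2,17/2] -> miss, prune
      N7 x:[40/3,50/3] y:[35/3,14] z:[9,16] -> hit [40/3,14] leaf, test {P2(miss), P7@t=14}
  N8 x:[34/3,53/3] y:[22/3,17] z:[-9/2,5] -> miss, prune

Summary -> nodes [0, 1, 2, 4, 6, 7, 8]; box-tests=7; leaf-entries=1; first=P7

== RESULT ==
[0, 1, 2, 4, 6, 7, 8]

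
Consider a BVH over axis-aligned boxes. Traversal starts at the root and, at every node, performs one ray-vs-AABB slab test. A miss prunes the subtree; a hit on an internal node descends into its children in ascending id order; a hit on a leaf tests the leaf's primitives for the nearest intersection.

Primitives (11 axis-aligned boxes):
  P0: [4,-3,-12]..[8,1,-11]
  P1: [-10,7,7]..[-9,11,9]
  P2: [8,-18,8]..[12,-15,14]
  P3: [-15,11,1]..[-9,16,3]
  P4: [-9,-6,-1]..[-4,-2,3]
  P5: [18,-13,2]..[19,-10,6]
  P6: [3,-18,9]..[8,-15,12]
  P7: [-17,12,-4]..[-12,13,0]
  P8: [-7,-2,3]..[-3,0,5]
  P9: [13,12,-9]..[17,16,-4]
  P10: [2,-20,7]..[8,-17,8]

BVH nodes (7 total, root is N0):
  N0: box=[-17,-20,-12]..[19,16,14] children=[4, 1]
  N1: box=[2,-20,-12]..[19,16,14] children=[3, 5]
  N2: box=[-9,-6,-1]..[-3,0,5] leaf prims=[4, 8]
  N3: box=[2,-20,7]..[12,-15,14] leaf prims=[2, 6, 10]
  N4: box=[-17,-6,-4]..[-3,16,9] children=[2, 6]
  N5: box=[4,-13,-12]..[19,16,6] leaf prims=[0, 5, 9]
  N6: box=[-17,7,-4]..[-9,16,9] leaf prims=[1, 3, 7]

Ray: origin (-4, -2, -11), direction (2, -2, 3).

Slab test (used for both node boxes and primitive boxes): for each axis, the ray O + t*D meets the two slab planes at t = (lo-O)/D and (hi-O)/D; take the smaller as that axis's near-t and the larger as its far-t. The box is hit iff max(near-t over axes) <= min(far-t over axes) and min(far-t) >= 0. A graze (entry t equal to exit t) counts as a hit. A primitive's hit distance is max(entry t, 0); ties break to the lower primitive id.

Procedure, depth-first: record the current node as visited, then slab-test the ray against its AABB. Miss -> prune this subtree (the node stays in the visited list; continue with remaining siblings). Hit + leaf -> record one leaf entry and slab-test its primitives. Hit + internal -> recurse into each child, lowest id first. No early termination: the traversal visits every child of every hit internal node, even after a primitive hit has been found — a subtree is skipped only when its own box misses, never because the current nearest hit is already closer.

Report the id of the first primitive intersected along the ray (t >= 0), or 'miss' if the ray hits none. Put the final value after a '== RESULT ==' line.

Traverse from the root:
N0 x:[-13/2,23/2] y:[-9,9] z:[-1/3,25/3] -> hit [-1/3,25/3], descend [1, 4]
  N1 x:[3,23/2] y:[-9,9] z:[-1/3,25/3] -> hit [3,25/3], descend [3, 5]
    N3 x:[3,8] y:[13/2,9] z:[6,25/3] -> hit [13/2,8] leaf, test {P2@t=13/2, P6(miss), P10(miss)}
    N5 x:[4,23/2] y:[-9,11/2] z:[-1/3,17/3] -> hit [4,11/2] leaf, test {P0(miss), P5(miss), P9(miss)}
  N4 x:[-13/2,1/2] y:[-9,2] z:[7/3,20/3] -> miss, prune

order=[0, 1, 3, 5, 4]  |boxes|=5  |leaves|=2  hit=P2

== RESULT ==
2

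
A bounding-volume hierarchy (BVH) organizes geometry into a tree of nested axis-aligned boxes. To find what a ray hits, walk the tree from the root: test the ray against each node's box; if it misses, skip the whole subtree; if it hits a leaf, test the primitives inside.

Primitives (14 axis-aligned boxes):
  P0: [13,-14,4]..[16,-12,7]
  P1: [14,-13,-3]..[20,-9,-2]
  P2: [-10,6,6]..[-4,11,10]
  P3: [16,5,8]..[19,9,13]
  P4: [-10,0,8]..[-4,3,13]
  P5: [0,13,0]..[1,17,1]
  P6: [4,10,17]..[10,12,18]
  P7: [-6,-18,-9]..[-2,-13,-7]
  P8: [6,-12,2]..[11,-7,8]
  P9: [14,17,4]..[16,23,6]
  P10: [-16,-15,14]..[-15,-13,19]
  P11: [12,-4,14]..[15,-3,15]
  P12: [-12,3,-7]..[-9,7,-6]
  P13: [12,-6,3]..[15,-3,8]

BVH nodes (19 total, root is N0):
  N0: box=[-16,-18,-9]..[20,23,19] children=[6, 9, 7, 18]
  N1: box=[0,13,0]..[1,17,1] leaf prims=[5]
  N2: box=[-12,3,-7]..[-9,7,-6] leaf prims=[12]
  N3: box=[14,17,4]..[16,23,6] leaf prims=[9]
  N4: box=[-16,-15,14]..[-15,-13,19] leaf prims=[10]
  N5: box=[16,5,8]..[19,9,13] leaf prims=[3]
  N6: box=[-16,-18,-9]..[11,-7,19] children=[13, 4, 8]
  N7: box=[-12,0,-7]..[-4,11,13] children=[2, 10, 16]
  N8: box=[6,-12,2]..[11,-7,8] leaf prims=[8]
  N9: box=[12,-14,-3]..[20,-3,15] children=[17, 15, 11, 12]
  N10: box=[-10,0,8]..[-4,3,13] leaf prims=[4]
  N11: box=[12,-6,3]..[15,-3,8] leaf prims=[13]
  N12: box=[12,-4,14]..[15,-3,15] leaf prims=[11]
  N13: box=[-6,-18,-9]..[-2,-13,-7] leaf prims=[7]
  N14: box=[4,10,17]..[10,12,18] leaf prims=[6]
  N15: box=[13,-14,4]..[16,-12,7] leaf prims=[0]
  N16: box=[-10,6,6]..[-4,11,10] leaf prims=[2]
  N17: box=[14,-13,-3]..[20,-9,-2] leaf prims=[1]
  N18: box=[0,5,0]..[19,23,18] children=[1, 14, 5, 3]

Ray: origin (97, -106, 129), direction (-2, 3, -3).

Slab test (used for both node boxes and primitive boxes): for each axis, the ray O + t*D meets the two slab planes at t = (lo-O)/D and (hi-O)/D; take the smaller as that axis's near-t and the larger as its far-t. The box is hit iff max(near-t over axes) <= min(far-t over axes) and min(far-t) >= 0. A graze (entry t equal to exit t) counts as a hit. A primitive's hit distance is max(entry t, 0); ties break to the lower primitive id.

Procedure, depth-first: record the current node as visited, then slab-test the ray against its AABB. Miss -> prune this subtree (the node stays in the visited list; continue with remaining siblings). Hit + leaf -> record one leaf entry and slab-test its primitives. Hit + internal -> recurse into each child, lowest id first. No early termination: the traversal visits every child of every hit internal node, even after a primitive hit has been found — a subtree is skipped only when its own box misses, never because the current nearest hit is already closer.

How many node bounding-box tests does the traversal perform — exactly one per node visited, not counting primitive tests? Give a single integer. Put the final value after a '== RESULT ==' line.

Walk:
N0 x:[77/2,113/2] y:[88/3,43] z:[110/3,46] -> hit [77/2,43], descend [6, 7, 9, 18]
  N6 x:[43,113/2] y:[88/3,33] z:[110/3,46] -> miss, prune
  N7 x:[101/2,109/2] y:[106/3,39] z:[116/3,136/3] -> miss, prune
  N9 x:[77/2,85/2] y:[92/3,103/3] z:[38,44] -> miss, prune
  N18 x:[39,97/2] y:[37,43] z:[37,43] -> hit [39,43], descend [1, 3, 5, 14]
    N1 x:[48,97/2] y:[119/3,41] z:[128/3,43] -> miss, prune
    N3 x:[81/2,83/2] y:[41,43] z:[41,125/3] -> hit [41,83/2] leaf, test {P9@t=41}
    N5 x:[39,81/2] y:[37,115/3] z:[116/3,121/3] -> miss, prune
    N14 x:[87/2,93/2] y:[116/3,118/3] z:[37,112/3] -> miss, prune

Visited [0, 6, 7, 9, 18, 1, 3, 5, 14]. Tests: 9 box, 1 leaf. Nearest: P9.

== RESULT ==
9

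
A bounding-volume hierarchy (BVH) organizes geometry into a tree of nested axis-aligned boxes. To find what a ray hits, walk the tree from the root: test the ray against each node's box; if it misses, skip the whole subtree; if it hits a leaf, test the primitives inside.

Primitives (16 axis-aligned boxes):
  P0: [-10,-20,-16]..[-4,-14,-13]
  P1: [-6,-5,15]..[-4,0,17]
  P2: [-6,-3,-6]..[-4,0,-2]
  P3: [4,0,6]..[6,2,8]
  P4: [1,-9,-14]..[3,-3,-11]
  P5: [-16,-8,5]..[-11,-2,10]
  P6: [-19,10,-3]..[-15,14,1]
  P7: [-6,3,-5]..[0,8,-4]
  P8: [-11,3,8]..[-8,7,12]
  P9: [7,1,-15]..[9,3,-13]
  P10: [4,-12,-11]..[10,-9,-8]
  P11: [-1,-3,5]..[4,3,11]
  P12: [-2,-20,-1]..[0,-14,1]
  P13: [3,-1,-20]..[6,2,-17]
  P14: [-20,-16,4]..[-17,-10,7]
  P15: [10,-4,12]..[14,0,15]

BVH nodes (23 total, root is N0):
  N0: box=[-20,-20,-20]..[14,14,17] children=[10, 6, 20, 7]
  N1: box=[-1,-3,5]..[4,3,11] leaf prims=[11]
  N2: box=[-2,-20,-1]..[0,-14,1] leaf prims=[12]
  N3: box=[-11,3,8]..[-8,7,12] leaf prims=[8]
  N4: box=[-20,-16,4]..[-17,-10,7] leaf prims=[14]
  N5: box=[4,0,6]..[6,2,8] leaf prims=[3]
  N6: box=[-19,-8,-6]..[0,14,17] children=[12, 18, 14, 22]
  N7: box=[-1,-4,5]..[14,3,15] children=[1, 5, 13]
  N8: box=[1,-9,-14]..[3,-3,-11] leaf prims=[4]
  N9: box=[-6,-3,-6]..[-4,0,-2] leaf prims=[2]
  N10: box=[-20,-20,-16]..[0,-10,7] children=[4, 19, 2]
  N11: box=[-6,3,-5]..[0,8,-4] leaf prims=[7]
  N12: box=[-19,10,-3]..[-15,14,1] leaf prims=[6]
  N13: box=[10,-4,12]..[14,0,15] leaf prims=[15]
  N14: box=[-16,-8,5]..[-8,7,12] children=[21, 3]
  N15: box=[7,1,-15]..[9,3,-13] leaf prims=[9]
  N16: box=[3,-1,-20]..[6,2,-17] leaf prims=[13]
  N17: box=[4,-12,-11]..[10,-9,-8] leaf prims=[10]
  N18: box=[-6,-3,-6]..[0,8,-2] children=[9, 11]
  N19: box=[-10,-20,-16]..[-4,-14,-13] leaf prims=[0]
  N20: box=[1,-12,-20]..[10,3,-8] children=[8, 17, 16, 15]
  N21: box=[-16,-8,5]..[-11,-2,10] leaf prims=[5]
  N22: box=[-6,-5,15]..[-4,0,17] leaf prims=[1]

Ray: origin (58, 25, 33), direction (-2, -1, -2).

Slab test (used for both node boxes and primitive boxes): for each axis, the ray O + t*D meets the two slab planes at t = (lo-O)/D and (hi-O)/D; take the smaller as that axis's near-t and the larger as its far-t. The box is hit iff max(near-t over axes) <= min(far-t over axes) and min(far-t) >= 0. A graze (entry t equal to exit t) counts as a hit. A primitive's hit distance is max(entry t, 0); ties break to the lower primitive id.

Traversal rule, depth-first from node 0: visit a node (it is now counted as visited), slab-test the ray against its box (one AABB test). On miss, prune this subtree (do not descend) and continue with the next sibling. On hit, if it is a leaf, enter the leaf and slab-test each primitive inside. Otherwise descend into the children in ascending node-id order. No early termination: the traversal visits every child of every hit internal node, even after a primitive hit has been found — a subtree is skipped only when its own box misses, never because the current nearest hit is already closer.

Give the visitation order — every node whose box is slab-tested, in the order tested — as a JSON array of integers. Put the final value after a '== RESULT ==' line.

Trace the traversal:
N0 x:[22,39] y:[11,45] z:[8,53/2] -> hit [22,53/2], descend [6, 7, 10, 20]
  N6 x:[29,77/2] y:[11,33] z:[8,39/2] -> miss, prune
  N7 x:[22,59/2] y:[22,29] z:[9,14] -> miss, prune
  N10 x:[29,39] y:[35,45] z:[13,49/2] -> miss, prune
  N20 x:[24,57/2] y:[22,37] z:[41/2,53/2] -> hit [24,53/2], descend [8, 15, 16, 17]
    N8 x:[55/2,57/2] y:[28,34] z:[22,47/2] -> miss, prune
    N15 x:[49/2,51/2] y:[22,24] z:[23,24] -> miss, prune
    N16 x:[26,55/2] y:[23,26] z:[25,53/2] -> hit [26,26] leaf, test {P13@t=26}
    N17 x:[24,27] y:[34,37] z:[41/2,22] -> miss, prune

9 AABB tests over nodes [0, 6, 7, 10, 20, 8, 15, 16, 17]; 1 leaf entered; closest P13.

== RESULT ==
[0, 6, 7, 10, 20, 8, 15, 16, 17]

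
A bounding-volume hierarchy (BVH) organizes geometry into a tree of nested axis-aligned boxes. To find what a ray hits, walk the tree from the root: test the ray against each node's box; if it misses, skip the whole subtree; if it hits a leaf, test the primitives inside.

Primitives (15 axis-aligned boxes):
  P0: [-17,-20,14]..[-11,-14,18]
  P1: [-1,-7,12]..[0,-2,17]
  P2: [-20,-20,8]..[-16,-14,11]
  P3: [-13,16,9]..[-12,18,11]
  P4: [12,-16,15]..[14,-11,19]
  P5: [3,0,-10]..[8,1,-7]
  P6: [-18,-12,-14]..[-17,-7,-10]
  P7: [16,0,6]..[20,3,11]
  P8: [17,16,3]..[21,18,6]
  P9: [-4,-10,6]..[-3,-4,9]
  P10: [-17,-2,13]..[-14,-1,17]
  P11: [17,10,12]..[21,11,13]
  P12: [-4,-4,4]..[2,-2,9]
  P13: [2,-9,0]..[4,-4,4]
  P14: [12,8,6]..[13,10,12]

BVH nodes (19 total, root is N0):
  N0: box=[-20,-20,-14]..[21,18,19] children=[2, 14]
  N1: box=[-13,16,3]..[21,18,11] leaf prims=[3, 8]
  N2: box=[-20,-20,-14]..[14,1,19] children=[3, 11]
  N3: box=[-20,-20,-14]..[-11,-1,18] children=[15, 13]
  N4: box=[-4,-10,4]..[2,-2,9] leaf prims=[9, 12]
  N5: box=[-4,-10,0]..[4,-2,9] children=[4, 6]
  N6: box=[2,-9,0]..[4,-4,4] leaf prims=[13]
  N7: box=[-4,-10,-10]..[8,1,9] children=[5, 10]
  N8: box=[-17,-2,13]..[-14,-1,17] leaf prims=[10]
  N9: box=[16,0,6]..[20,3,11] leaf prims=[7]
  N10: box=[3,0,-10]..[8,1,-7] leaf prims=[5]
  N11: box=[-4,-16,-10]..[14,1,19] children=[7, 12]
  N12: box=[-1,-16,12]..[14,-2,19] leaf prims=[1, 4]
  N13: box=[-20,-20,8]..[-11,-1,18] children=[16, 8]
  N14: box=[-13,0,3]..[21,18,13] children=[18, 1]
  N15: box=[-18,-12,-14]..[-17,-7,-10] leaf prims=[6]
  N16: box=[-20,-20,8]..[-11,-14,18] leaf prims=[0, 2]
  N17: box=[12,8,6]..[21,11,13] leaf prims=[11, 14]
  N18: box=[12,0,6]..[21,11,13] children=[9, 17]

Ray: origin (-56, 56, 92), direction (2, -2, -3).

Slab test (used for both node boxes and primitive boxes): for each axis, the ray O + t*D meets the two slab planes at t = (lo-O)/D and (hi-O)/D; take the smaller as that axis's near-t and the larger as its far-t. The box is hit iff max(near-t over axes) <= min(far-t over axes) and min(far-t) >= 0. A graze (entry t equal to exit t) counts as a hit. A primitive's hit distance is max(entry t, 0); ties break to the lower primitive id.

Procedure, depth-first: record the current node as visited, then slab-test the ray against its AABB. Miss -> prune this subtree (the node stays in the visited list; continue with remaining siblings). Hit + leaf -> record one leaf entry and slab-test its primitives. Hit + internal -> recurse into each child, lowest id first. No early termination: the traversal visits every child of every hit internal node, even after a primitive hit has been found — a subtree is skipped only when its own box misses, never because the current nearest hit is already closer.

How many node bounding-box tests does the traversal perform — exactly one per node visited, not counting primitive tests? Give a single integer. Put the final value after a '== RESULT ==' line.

Walk:
N0 x:[18,77/2] y:[19,38] z:[73/3,106/3] -> hit [73/3,106/3], descend [2, 14]
  N2 x:[18,35] y:[55/2,38] z:[73/3,106/3] -> hit [55/2,35], descend [3, 11]
    N3 x:[18,45/2] y:[57/2,38] z:[74/3,106/3] -> miss, prune
    N11 x:[26,35] y:[55/2,36] z:[73/3,34] -> hit [55/2,34], descend [7, 12]
      N7 x:[26,32] y:[55/2,33] z:[83/3,34] -> hit [83/3,32], descend [5, 10]
        N5 x:[26,30] y:[29,33] z:[83/3,92/3] -> hit [29,30], descend [4, 6]
          N4 x:[26,29] y:[29,33] z:[83/3,88/3] -> hit [29,29] leaf, test {P9(miss), P12@t=29}
          N6 x:[29,30] y:[30,65/2] z:[88/3,92/3] -> hit [30,30] leaf, test {P13@t=30}
        N10 x:[59/2,32] y:[55/2,28] z:[33,34] -> miss, prune
      N12 x:[55/2,35] y:[29,36] z:[73/3,80/3] -> miss, prune
  N14 x:[43/2,77/2] y:[19,28] z:[79/3,89/3] -> hit [79/3,28], descend [1, 18]
    N1 x:[43/2,77/2] y:[19,20] z:[27,89/3] -> miss, prune
    N18 x:[34,77/2] y:[45/2,28] z:[79/3,86/3] -> miss, prune

Visited [0, 2, 3, 11, 7, 5, 4, 6, 10, 12, 14, 1, 18]. Tests: 13 box, 2 leaf. Nearest: P12.

== RESULT ==
13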